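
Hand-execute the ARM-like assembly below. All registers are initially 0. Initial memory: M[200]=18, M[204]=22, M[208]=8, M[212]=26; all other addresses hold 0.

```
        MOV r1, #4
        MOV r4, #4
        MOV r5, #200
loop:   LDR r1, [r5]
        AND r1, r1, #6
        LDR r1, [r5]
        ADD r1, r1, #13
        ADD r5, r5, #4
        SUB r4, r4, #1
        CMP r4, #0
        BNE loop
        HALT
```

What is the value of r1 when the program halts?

39

MOV r1, #4 → r1=4
MOV r4, #4 → r4=4
MOV r5, #200 → r5=200
LDR r1, [r5] → r1=M[200]=18
AND r1, r1, #6 → r1=18&6=2
LDR r1, [r5] → r1=M[200]=18
ADD r1, r1, #13 → r1=18+13=31
ADD r5, r5, #4 → r5=200+4=204
SUB r4, r4, #1 → r4=4-1=3
CMP r4, #0  (cmp 3,0)
BNE loop: taken
LDR r1, [r5] → r1=M[204]=22
AND r1, r1, #6 → r1=22&6=6
LDR r1, [r5] → r1=M[204]=22
ADD r1, r1, #13 → r1=22+13=35
ADD r5, r5, #4 → r5=204+4=208
SUB r4, r4, #1 → r4=3-1=2
CMP r4, #0  (cmp 2,0)
BNE loop: taken
LDR r1, [r5] → r1=M[208]=8
AND r1, r1, #6 → r1=8&6=0
LDR r1, [r5] → r1=M[208]=8
ADD r1, r1, #13 → r1=8+13=21
ADD r5, r5, #4 → r5=208+4=212
SUB r4, r4, #1 → r4=2-1=1
CMP r4, #0  (cmp 1,0)
BNE loop: taken
LDR r1, [r5] → r1=M[212]=26
AND r1, r1, #6 → r1=26&6=2
LDR r1, [r5] → r1=M[212]=26
ADD r1, r1, #13 → r1=26+13=39
ADD r5, r5, #4 → r5=212+4=216
SUB r4, r4, #1 → r4=1-1=0
CMP r4, #0  (cmp 0,0)
BNE loop: not taken
halt.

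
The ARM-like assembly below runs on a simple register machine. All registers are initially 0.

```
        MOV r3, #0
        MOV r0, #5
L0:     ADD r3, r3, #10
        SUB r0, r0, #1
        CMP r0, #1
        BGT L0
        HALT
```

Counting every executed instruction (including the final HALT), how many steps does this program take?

19

after MOV r3, #0: r3=0
after MOV r0, #5: r0=5
after ADD r3, r3, #10: r3=0+10=10
after SUB r0, r0, #1: r0=5-1=4
CMP r0, #1  (cmp 4,1)
BGT L0: taken
after ADD r3, r3, #10: r3=10+10=20
after SUB r0, r0, #1: r0=4-1=3
CMP r0, #1  (cmp 3,1)
BGT L0: taken
after ADD r3, r3, #10: r3=20+10=30
after SUB r0, r0, #1: r0=3-1=2
CMP r0, #1  (cmp 2,1)
BGT L0: taken
after ADD r3, r3, #10: r3=30+10=40
after SUB r0, r0, #1: r0=2-1=1
CMP r0, #1  (cmp 1,1)
BGT L0: not taken
halt.
Total executed instructions: 19.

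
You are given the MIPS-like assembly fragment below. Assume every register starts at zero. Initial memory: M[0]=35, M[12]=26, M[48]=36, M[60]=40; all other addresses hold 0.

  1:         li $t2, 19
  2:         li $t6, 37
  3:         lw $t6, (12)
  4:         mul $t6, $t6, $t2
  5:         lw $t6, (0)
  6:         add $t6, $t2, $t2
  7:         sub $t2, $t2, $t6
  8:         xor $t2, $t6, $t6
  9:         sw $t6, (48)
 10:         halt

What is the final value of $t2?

$t2=19
$t6=37
$t6=M[12]=26
$t6=26*19=494
$t6=M[0]=35
$t6=19+19=38
$t2=19-38=-19
$t2=38^38=0
sw $t6, (48) → M[48]=38
halt.

0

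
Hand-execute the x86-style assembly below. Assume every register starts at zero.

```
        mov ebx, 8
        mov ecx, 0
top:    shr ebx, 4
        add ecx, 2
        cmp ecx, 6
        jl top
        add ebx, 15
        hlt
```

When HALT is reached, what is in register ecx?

after mov ebx, 8: ebx=8
after mov ecx, 0: ecx=0
after shr ebx, 4: ebx=8>>4=0
after add ecx, 2: ecx=0+2=2
cmp ecx, 6  (cmp 2,6)
jl top: taken
after shr ebx, 4: ebx=0>>4=0
after add ecx, 2: ecx=2+2=4
cmp ecx, 6  (cmp 4,6)
jl top: taken
after shr ebx, 4: ebx=0>>4=0
after add ecx, 2: ecx=4+2=6
cmp ecx, 6  (cmp 6,6)
jl top: not taken
after add ebx, 15: ebx=0+15=15
halt.

6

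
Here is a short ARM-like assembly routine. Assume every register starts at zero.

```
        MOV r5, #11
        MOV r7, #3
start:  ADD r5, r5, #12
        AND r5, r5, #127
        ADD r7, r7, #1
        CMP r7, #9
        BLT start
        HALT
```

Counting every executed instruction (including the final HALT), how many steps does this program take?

33

after MOV r5, #11: r5=11
after MOV r7, #3: r7=3
after ADD r5, r5, #12: r5=11+12=23
after AND r5, r5, #127: r5=23&127=23
after ADD r7, r7, #1: r7=3+1=4
CMP r7, #9  (cmp 4,9)
BLT start: taken
after ADD r5, r5, #12: r5=23+12=35
after AND r5, r5, #127: r5=35&127=35
after ADD r7, r7, #1: r7=4+1=5
CMP r7, #9  (cmp 5,9)
BLT start: taken
after ADD r5, r5, #12: r5=35+12=47
after AND r5, r5, #127: r5=47&127=47
after ADD r7, r7, #1: r7=5+1=6
CMP r7, #9  (cmp 6,9)
BLT start: taken
after ADD r5, r5, #12: r5=47+12=59
after AND r5, r5, #127: r5=59&127=59
after ADD r7, r7, #1: r7=6+1=7
CMP r7, #9  (cmp 7,9)
BLT start: taken
after ADD r5, r5, #12: r5=59+12=71
after AND r5, r5, #127: r5=71&127=71
after ADD r7, r7, #1: r7=7+1=8
CMP r7, #9  (cmp 8,9)
BLT start: taken
after ADD r5, r5, #12: r5=71+12=83
after AND r5, r5, #127: r5=83&127=83
after ADD r7, r7, #1: r7=8+1=9
CMP r7, #9  (cmp 9,9)
BLT start: not taken
halt.
Total executed instructions: 33.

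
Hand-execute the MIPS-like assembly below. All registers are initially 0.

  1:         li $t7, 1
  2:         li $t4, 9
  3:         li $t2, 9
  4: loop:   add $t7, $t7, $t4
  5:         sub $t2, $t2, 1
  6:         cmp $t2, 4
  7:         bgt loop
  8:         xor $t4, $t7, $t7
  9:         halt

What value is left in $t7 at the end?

46

after li $t7, 1: $t7=1
after li $t4, 9: $t4=9
after li $t2, 9: $t2=9
after add $t7, $t7, $t4: $t7=1+9=10
after sub $t2, $t2, 1: $t2=9-1=8
cmp $t2, 4  (cmp 8,4)
bgt loop: taken
after add $t7, $t7, $t4: $t7=10+9=19
after sub $t2, $t2, 1: $t2=8-1=7
cmp $t2, 4  (cmp 7,4)
bgt loop: taken
after add $t7, $t7, $t4: $t7=19+9=28
after sub $t2, $t2, 1: $t2=7-1=6
cmp $t2, 4  (cmp 6,4)
bgt loop: taken
after add $t7, $t7, $t4: $t7=28+9=37
after sub $t2, $t2, 1: $t2=6-1=5
cmp $t2, 4  (cmp 5,4)
bgt loop: taken
after add $t7, $t7, $t4: $t7=37+9=46
after sub $t2, $t2, 1: $t2=5-1=4
cmp $t2, 4  (cmp 4,4)
bgt loop: not taken
after xor $t4, $t7, $t7: $t4=46^46=0
halt.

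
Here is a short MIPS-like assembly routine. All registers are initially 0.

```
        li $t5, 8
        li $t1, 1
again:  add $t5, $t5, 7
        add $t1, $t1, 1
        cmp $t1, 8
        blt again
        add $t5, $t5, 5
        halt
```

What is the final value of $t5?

62

after li $t5, 8: $t5=8
after li $t1, 1: $t1=1
after add $t5, $t5, 7: $t5=8+7=15
after add $t1, $t1, 1: $t1=1+1=2
cmp $t1, 8  (cmp 2,8)
blt again: taken
after add $t5, $t5, 7: $t5=15+7=22
after add $t1, $t1, 1: $t1=2+1=3
cmp $t1, 8  (cmp 3,8)
blt again: taken
after add $t5, $t5, 7: $t5=22+7=29
after add $t1, $t1, 1: $t1=3+1=4
cmp $t1, 8  (cmp 4,8)
blt again: taken
after add $t5, $t5, 7: $t5=29+7=36
after add $t1, $t1, 1: $t1=4+1=5
cmp $t1, 8  (cmp 5,8)
blt again: taken
after add $t5, $t5, 7: $t5=36+7=43
after add $t1, $t1, 1: $t1=5+1=6
cmp $t1, 8  (cmp 6,8)
blt again: taken
after add $t5, $t5, 7: $t5=43+7=50
after add $t1, $t1, 1: $t1=6+1=7
cmp $t1, 8  (cmp 7,8)
blt again: taken
after add $t5, $t5, 7: $t5=50+7=57
after add $t1, $t1, 1: $t1=7+1=8
cmp $t1, 8  (cmp 8,8)
blt again: not taken
after add $t5, $t5, 5: $t5=57+5=62
halt.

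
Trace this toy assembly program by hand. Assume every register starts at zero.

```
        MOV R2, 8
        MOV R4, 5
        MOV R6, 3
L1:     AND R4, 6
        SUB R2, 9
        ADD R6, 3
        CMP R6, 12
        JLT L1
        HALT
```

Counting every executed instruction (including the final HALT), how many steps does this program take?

MOV R2, 8 → R2=8
MOV R4, 5 → R4=5
MOV R6, 3 → R6=3
AND R4, 6 → R4=5&6=4
SUB R2, 9 → R2=8-9=-1
ADD R6, 3 → R6=3+3=6
CMP R6, 12  (cmp 6,12)
JLT L1: taken
AND R4, 6 → R4=4&6=4
SUB R2, 9 → R2=(-1)-9=-10
ADD R6, 3 → R6=6+3=9
CMP R6, 12  (cmp 9,12)
JLT L1: taken
AND R4, 6 → R4=4&6=4
SUB R2, 9 → R2=(-10)-9=-19
ADD R6, 3 → R6=9+3=12
CMP R6, 12  (cmp 12,12)
JLT L1: not taken
halt.
Total executed instructions: 19.

19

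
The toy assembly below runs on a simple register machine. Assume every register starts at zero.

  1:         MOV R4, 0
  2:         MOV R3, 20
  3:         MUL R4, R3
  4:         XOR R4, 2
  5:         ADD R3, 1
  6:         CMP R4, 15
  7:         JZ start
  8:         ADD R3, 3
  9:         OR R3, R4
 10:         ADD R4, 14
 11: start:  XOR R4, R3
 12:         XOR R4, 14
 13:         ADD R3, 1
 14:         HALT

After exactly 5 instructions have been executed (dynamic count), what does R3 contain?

R4=0
R3=20
R4=0*20=0
R4=0^2=2
R3=20+1=21
After step 5: R3 = 21.

21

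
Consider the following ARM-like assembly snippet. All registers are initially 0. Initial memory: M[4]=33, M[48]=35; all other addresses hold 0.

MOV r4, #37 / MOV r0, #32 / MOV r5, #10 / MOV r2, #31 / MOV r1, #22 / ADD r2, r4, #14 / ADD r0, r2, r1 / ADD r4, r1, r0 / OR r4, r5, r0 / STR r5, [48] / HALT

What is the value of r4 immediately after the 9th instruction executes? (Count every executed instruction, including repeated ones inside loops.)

75

r4=37
r0=32
r5=10
r2=31
r1=22
r2=37+14=51
r0=51+22=73
r4=22+73=95
r4=10|73=75
After step 9: r4 = 75.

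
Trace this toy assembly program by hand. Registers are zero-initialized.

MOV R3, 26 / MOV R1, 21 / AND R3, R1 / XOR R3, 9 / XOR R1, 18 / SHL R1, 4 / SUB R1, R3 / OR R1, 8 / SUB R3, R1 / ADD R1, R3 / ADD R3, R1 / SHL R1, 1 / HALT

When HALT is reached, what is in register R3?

R3=26
R1=21
R3=26&21=16
R3=16^9=25
R1=21^18=7
R1=7<<4=112
R1=112-25=87
R1=87|8=95
R3=25-95=-70
R1=95+(-70)=25
R3=(-70)+25=-45
R1=25<<1=50
halt.

-45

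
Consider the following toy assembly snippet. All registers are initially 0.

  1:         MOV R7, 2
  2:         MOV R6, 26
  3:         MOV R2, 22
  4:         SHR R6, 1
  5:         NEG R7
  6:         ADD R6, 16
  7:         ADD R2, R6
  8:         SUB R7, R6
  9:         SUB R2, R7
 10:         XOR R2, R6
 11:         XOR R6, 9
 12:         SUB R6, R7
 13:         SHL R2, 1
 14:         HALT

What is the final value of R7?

-31

MOV R7, 2 → R7=2
MOV R6, 26 → R6=26
MOV R2, 22 → R2=22
SHR R6, 1 → R6=26>>1=13
NEG R7 → R7=-(2)=-2
ADD R6, 16 → R6=13+16=29
ADD R2, R6 → R2=22+29=51
SUB R7, R6 → R7=(-2)-29=-31
SUB R2, R7 → R2=51-(-31)=82
XOR R2, R6 → R2=82^29=79
XOR R6, 9 → R6=29^9=20
SUB R6, R7 → R6=20-(-31)=51
SHL R2, 1 → R2=79<<1=158
halt.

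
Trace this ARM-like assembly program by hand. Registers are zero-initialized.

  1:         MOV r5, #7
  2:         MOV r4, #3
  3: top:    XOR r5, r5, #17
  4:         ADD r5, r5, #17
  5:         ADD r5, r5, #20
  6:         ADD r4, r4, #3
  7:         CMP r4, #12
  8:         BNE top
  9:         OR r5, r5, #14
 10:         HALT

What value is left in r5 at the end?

143

MOV r5, #7 → r5=7
MOV r4, #3 → r4=3
XOR r5, r5, #17 → r5=7^17=22
ADD r5, r5, #17 → r5=22+17=39
ADD r5, r5, #20 → r5=39+20=59
ADD r4, r4, #3 → r4=3+3=6
CMP r4, #12  (cmp 6,12)
BNE top: taken
XOR r5, r5, #17 → r5=59^17=42
ADD r5, r5, #17 → r5=42+17=59
ADD r5, r5, #20 → r5=59+20=79
ADD r4, r4, #3 → r4=6+3=9
CMP r4, #12  (cmp 9,12)
BNE top: taken
XOR r5, r5, #17 → r5=79^17=94
ADD r5, r5, #17 → r5=94+17=111
ADD r5, r5, #20 → r5=111+20=131
ADD r4, r4, #3 → r4=9+3=12
CMP r4, #12  (cmp 12,12)
BNE top: not taken
OR r5, r5, #14 → r5=131|14=143
halt.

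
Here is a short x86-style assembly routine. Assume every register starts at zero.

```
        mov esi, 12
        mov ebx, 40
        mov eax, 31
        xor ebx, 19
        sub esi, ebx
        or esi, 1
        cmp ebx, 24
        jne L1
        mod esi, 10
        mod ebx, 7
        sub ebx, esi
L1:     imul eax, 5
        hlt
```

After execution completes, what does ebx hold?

59

after mov esi, 12: esi=12
after mov ebx, 40: ebx=40
after mov eax, 31: eax=31
after xor ebx, 19: ebx=40^19=59
after sub esi, ebx: esi=12-59=-47
after or esi, 1: esi=(-47)|1=-47
cmp ebx, 24  (cmp 59,24)
jne L1: taken
after imul eax, 5: eax=31*5=155
halt.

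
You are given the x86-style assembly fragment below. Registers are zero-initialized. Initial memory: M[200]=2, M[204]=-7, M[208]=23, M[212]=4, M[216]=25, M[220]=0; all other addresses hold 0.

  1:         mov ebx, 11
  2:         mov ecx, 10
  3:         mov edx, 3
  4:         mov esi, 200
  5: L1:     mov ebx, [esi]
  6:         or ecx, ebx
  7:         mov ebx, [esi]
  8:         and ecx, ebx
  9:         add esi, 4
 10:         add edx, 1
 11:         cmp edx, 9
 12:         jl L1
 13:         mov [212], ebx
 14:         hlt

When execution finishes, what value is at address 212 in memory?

ebx=11
ecx=10
edx=3
esi=200
ebx=M[200]=2
ecx=10|2=10
ebx=M[200]=2
ecx=10&2=2
esi=200+4=204
edx=3+1=4
cmp edx, 9  (cmp 4,9)
jl L1: taken
ebx=M[204]=-7
ecx=2|(-7)=-5
ebx=M[204]=-7
ecx=(-5)&(-7)=-7
esi=204+4=208
edx=4+1=5
cmp edx, 9  (cmp 5,9)
jl L1: taken
ebx=M[208]=23
ecx=(-7)|23=-1
ebx=M[208]=23
ecx=(-1)&23=23
esi=208+4=212
edx=5+1=6
cmp edx, 9  (cmp 6,9)
jl L1: taken
ebx=M[212]=4
ecx=23|4=23
ebx=M[212]=4
ecx=23&4=4
esi=212+4=216
edx=6+1=7
cmp edx, 9  (cmp 7,9)
jl L1: taken
ebx=M[216]=25
ecx=4|25=29
ebx=M[216]=25
ecx=29&25=25
esi=216+4=220
edx=7+1=8
cmp edx, 9  (cmp 8,9)
jl L1: taken
ebx=M[220]=0
ecx=25|0=25
ebx=M[220]=0
ecx=25&0=0
esi=220+4=224
edx=8+1=9
cmp edx, 9  (cmp 9,9)
jl L1: not taken
mov [212], ebx → M[212]=0
halt.

0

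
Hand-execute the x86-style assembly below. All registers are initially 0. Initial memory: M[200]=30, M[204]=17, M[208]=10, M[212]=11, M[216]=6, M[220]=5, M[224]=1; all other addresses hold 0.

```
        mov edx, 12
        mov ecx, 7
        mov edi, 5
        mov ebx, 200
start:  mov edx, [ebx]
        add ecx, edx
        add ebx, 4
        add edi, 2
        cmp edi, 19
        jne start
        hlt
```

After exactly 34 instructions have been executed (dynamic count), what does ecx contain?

edx=12
ecx=7
edi=5
ebx=200
edx=M[200]=30
ecx=7+30=37
ebx=200+4=204
edi=5+2=7
cmp edi, 19  (cmp 7,19)
jne start: taken
edx=M[204]=17
ecx=37+17=54
ebx=204+4=208
edi=7+2=9
cmp edi, 19  (cmp 9,19)
jne start: taken
edx=M[208]=10
ecx=54+10=64
ebx=208+4=212
edi=9+2=11
cmp edi, 19  (cmp 11,19)
jne start: taken
edx=M[212]=11
ecx=64+11=75
ebx=212+4=216
edi=11+2=13
cmp edi, 19  (cmp 13,19)
jne start: taken
edx=M[216]=6
ecx=75+6=81
ebx=216+4=220
edi=13+2=15
cmp edi, 19  (cmp 15,19)
jne start: taken
After step 34: ecx = 81.

81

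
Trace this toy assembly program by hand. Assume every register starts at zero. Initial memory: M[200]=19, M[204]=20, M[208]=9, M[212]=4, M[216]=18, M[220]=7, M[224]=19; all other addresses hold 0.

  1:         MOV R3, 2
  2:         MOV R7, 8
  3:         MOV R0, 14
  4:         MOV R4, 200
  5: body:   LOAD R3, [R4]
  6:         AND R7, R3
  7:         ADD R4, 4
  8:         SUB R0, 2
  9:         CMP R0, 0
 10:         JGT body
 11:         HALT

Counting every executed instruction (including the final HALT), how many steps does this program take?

after MOV R3, 2: R3=2
after MOV R7, 8: R7=8
after MOV R0, 14: R0=14
after MOV R4, 200: R4=200
after LOAD R3, [R4]: R3=M[200]=19
after AND R7, R3: R7=8&19=0
after ADD R4, 4: R4=200+4=204
after SUB R0, 2: R0=14-2=12
CMP R0, 0  (cmp 12,0)
JGT body: taken
after LOAD R3, [R4]: R3=M[204]=20
after AND R7, R3: R7=0&20=0
after ADD R4, 4: R4=204+4=208
after SUB R0, 2: R0=12-2=10
CMP R0, 0  (cmp 10,0)
JGT body: taken
after LOAD R3, [R4]: R3=M[208]=9
after AND R7, R3: R7=0&9=0
after ADD R4, 4: R4=208+4=212
after SUB R0, 2: R0=10-2=8
CMP R0, 0  (cmp 8,0)
JGT body: taken
after LOAD R3, [R4]: R3=M[212]=4
after AND R7, R3: R7=0&4=0
after ADD R4, 4: R4=212+4=216
after SUB R0, 2: R0=8-2=6
CMP R0, 0  (cmp 6,0)
JGT body: taken
after LOAD R3, [R4]: R3=M[216]=18
after AND R7, R3: R7=0&18=0
after ADD R4, 4: R4=216+4=220
after SUB R0, 2: R0=6-2=4
CMP R0, 0  (cmp 4,0)
JGT body: taken
after LOAD R3, [R4]: R3=M[220]=7
after AND R7, R3: R7=0&7=0
after ADD R4, 4: R4=220+4=224
after SUB R0, 2: R0=4-2=2
CMP R0, 0  (cmp 2,0)
JGT body: taken
after LOAD R3, [R4]: R3=M[224]=19
after AND R7, R3: R7=0&19=0
after ADD R4, 4: R4=224+4=228
after SUB R0, 2: R0=2-2=0
CMP R0, 0  (cmp 0,0)
JGT body: not taken
halt.
Total executed instructions: 47.

47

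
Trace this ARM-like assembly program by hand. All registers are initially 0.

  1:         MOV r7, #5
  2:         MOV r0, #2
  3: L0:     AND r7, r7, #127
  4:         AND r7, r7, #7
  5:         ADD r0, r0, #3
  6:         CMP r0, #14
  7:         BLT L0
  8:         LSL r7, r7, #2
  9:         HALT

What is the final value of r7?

r7=5
r0=2
r7=5&127=5
r7=5&7=5
r0=2+3=5
CMP r0, #14  (cmp 5,14)
BLT L0: taken
r7=5&127=5
r7=5&7=5
r0=5+3=8
CMP r0, #14  (cmp 8,14)
BLT L0: taken
r7=5&127=5
r7=5&7=5
r0=8+3=11
CMP r0, #14  (cmp 11,14)
BLT L0: taken
r7=5&127=5
r7=5&7=5
r0=11+3=14
CMP r0, #14  (cmp 14,14)
BLT L0: not taken
r7=5<<2=20
halt.

20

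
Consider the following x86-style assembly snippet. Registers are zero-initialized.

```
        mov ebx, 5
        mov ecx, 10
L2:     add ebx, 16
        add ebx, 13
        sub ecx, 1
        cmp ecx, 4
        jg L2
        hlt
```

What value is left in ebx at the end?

ebx=5
ecx=10
ebx=5+16=21
ebx=21+13=34
ecx=10-1=9
cmp ecx, 4  (cmp 9,4)
jg L2: taken
ebx=34+16=50
ebx=50+13=63
ecx=9-1=8
cmp ecx, 4  (cmp 8,4)
jg L2: taken
ebx=63+16=79
ebx=79+13=92
ecx=8-1=7
cmp ecx, 4  (cmp 7,4)
jg L2: taken
ebx=92+16=108
ebx=108+13=121
ecx=7-1=6
cmp ecx, 4  (cmp 6,4)
jg L2: taken
ebx=121+16=137
ebx=137+13=150
ecx=6-1=5
cmp ecx, 4  (cmp 5,4)
jg L2: taken
ebx=150+16=166
ebx=166+13=179
ecx=5-1=4
cmp ecx, 4  (cmp 4,4)
jg L2: not taken
halt.

179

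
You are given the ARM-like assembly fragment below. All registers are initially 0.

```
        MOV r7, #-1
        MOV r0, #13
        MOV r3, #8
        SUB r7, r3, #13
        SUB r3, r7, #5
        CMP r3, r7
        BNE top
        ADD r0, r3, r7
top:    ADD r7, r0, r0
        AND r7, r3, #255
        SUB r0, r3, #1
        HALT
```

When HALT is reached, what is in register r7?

246

after MOV r7, #-1: r7=-1
after MOV r0, #13: r0=13
after MOV r3, #8: r3=8
after SUB r7, r3, #13: r7=8-13=-5
after SUB r3, r7, #5: r3=(-5)-5=-10
CMP r3, r7  (cmp -10,-5)
BNE top: taken
after ADD r7, r0, r0: r7=13+13=26
after AND r7, r3, #255: r7=(-10)&255=246
after SUB r0, r3, #1: r0=(-10)-1=-11
halt.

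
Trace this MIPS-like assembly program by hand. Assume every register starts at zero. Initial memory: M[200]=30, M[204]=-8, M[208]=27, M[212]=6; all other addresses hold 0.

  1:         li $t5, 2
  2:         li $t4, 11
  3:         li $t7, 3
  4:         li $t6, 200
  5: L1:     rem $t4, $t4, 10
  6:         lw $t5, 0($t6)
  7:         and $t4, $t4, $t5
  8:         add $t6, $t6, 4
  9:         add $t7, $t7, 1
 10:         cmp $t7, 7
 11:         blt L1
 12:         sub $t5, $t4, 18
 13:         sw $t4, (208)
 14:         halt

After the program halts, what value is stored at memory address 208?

0

li $t5, 2 → $t5=2
li $t4, 11 → $t4=11
li $t7, 3 → $t7=3
li $t6, 200 → $t6=200
rem $t4, $t4, 10 → $t4=11%10=1
lw $t5, 0($t6) → $t5=M[200]=30
and $t4, $t4, $t5 → $t4=1&30=0
add $t6, $t6, 4 → $t6=200+4=204
add $t7, $t7, 1 → $t7=3+1=4
cmp $t7, 7  (cmp 4,7)
blt L1: taken
rem $t4, $t4, 10 → $t4=0%10=0
lw $t5, 0($t6) → $t5=M[204]=-8
and $t4, $t4, $t5 → $t4=0&(-8)=0
add $t6, $t6, 4 → $t6=204+4=208
add $t7, $t7, 1 → $t7=4+1=5
cmp $t7, 7  (cmp 5,7)
blt L1: taken
rem $t4, $t4, 10 → $t4=0%10=0
lw $t5, 0($t6) → $t5=M[208]=27
and $t4, $t4, $t5 → $t4=0&27=0
add $t6, $t6, 4 → $t6=208+4=212
add $t7, $t7, 1 → $t7=5+1=6
cmp $t7, 7  (cmp 6,7)
blt L1: taken
rem $t4, $t4, 10 → $t4=0%10=0
lw $t5, 0($t6) → $t5=M[212]=6
and $t4, $t4, $t5 → $t4=0&6=0
add $t6, $t6, 4 → $t6=212+4=216
add $t7, $t7, 1 → $t7=6+1=7
cmp $t7, 7  (cmp 7,7)
blt L1: not taken
sub $t5, $t4, 18 → $t5=0-18=-18
sw $t4, (208) → M[208]=0
halt.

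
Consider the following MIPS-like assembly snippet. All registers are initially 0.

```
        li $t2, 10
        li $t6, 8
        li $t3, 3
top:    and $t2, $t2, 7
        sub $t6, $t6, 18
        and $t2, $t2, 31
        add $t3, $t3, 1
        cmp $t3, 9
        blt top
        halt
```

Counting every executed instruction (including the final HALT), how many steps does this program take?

li $t2, 10 → $t2=10
li $t6, 8 → $t6=8
li $t3, 3 → $t3=3
and $t2, $t2, 7 → $t2=10&7=2
sub $t6, $t6, 18 → $t6=8-18=-10
and $t2, $t2, 31 → $t2=2&31=2
add $t3, $t3, 1 → $t3=3+1=4
cmp $t3, 9  (cmp 4,9)
blt top: taken
and $t2, $t2, 7 → $t2=2&7=2
sub $t6, $t6, 18 → $t6=(-10)-18=-28
and $t2, $t2, 31 → $t2=2&31=2
add $t3, $t3, 1 → $t3=4+1=5
cmp $t3, 9  (cmp 5,9)
blt top: taken
and $t2, $t2, 7 → $t2=2&7=2
sub $t6, $t6, 18 → $t6=(-28)-18=-46
and $t2, $t2, 31 → $t2=2&31=2
add $t3, $t3, 1 → $t3=5+1=6
cmp $t3, 9  (cmp 6,9)
blt top: taken
and $t2, $t2, 7 → $t2=2&7=2
sub $t6, $t6, 18 → $t6=(-46)-18=-64
and $t2, $t2, 31 → $t2=2&31=2
add $t3, $t3, 1 → $t3=6+1=7
cmp $t3, 9  (cmp 7,9)
blt top: taken
and $t2, $t2, 7 → $t2=2&7=2
sub $t6, $t6, 18 → $t6=(-64)-18=-82
and $t2, $t2, 31 → $t2=2&31=2
add $t3, $t3, 1 → $t3=7+1=8
cmp $t3, 9  (cmp 8,9)
blt top: taken
and $t2, $t2, 7 → $t2=2&7=2
sub $t6, $t6, 18 → $t6=(-82)-18=-100
and $t2, $t2, 31 → $t2=2&31=2
add $t3, $t3, 1 → $t3=8+1=9
cmp $t3, 9  (cmp 9,9)
blt top: not taken
halt.
Total executed instructions: 40.

40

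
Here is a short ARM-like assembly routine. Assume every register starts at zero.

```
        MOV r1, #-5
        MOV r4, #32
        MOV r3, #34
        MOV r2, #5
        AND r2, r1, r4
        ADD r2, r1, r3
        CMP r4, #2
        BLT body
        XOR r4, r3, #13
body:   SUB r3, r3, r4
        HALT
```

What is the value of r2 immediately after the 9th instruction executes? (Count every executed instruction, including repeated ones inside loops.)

r1=-5
r4=32
r3=34
r2=5
r2=(-5)&32=32
r2=(-5)+34=29
CMP r4, #2  (cmp 32,2)
BLT body: not taken
r4=34^13=47
After step 9: r2 = 29.

29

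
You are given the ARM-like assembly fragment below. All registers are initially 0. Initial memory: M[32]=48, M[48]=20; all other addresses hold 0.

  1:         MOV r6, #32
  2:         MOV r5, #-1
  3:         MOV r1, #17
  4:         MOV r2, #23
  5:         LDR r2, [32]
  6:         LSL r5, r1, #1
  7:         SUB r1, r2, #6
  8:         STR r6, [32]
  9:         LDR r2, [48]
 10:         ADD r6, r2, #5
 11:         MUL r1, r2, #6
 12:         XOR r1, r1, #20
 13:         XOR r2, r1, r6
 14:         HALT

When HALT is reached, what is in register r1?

108

r6=32
r5=-1
r1=17
r2=23
r2=M[32]=48
r5=17<<1=34
r1=48-6=42
STR r6, [32] → M[32]=32
r2=M[48]=20
r6=20+5=25
r1=20*6=120
r1=120^20=108
r2=108^25=117
halt.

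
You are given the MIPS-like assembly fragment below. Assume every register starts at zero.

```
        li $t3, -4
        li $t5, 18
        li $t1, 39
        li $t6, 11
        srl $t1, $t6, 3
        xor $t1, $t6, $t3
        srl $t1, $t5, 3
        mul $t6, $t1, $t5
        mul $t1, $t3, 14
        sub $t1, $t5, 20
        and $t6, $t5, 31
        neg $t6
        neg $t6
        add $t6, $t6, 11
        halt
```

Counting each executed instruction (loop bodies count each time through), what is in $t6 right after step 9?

36

after li $t3, -4: $t3=-4
after li $t5, 18: $t5=18
after li $t1, 39: $t1=39
after li $t6, 11: $t6=11
after srl $t1, $t6, 3: $t1=11>>3=1
after xor $t1, $t6, $t3: $t1=11^(-4)=-9
after srl $t1, $t5, 3: $t1=18>>3=2
after mul $t6, $t1, $t5: $t6=2*18=36
after mul $t1, $t3, 14: $t1=(-4)*14=-56
After step 9: $t6 = 36.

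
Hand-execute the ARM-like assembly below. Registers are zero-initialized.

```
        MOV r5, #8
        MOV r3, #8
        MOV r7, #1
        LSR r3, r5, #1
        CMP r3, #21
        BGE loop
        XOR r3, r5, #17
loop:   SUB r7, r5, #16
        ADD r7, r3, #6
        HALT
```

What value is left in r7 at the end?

r5=8
r3=8
r7=1
r3=8>>1=4
CMP r3, #21  (cmp 4,21)
BGE loop: not taken
r3=8^17=25
r7=8-16=-8
r7=25+6=31
halt.

31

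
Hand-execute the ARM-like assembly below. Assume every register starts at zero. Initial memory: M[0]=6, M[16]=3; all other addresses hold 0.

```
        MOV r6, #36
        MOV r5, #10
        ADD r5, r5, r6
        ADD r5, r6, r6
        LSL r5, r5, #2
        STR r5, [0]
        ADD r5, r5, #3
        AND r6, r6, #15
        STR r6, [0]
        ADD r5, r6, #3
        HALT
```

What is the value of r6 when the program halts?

4

r6=36
r5=10
r5=10+36=46
r5=36+36=72
r5=72<<2=288
STR r5, [0] → M[0]=288
r5=288+3=291
r6=36&15=4
STR r6, [0] → M[0]=4
r5=4+3=7
halt.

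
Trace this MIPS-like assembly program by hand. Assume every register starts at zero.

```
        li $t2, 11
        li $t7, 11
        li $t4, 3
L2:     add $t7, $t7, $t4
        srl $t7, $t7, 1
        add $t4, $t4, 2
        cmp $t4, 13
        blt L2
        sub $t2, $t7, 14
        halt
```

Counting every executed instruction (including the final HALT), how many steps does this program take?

30

li $t2, 11 → $t2=11
li $t7, 11 → $t7=11
li $t4, 3 → $t4=3
add $t7, $t7, $t4 → $t7=11+3=14
srl $t7, $t7, 1 → $t7=14>>1=7
add $t4, $t4, 2 → $t4=3+2=5
cmp $t4, 13  (cmp 5,13)
blt L2: taken
add $t7, $t7, $t4 → $t7=7+5=12
srl $t7, $t7, 1 → $t7=12>>1=6
add $t4, $t4, 2 → $t4=5+2=7
cmp $t4, 13  (cmp 7,13)
blt L2: taken
add $t7, $t7, $t4 → $t7=6+7=13
srl $t7, $t7, 1 → $t7=13>>1=6
add $t4, $t4, 2 → $t4=7+2=9
cmp $t4, 13  (cmp 9,13)
blt L2: taken
add $t7, $t7, $t4 → $t7=6+9=15
srl $t7, $t7, 1 → $t7=15>>1=7
add $t4, $t4, 2 → $t4=9+2=11
cmp $t4, 13  (cmp 11,13)
blt L2: taken
add $t7, $t7, $t4 → $t7=7+11=18
srl $t7, $t7, 1 → $t7=18>>1=9
add $t4, $t4, 2 → $t4=11+2=13
cmp $t4, 13  (cmp 13,13)
blt L2: not taken
sub $t2, $t7, 14 → $t2=9-14=-5
halt.
Total executed instructions: 30.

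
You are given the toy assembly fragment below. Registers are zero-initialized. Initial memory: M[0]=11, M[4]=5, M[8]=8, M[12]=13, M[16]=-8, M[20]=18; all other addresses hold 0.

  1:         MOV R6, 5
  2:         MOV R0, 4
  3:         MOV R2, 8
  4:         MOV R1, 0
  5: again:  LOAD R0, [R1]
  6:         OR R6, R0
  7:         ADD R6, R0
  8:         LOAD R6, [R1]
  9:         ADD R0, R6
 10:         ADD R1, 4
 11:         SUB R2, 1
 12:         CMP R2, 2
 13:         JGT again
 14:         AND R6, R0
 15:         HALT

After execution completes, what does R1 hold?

after MOV R6, 5: R6=5
after MOV R0, 4: R0=4
after MOV R2, 8: R2=8
after MOV R1, 0: R1=0
after LOAD R0, [R1]: R0=M[0]=11
after OR R6, R0: R6=5|11=15
after ADD R6, R0: R6=15+11=26
after LOAD R6, [R1]: R6=M[0]=11
after ADD R0, R6: R0=11+11=22
after ADD R1, 4: R1=0+4=4
after SUB R2, 1: R2=8-1=7
CMP R2, 2  (cmp 7,2)
JGT again: taken
after LOAD R0, [R1]: R0=M[4]=5
after OR R6, R0: R6=11|5=15
after ADD R6, R0: R6=15+5=20
after LOAD R6, [R1]: R6=M[4]=5
after ADD R0, R6: R0=5+5=10
after ADD R1, 4: R1=4+4=8
after SUB R2, 1: R2=7-1=6
CMP R2, 2  (cmp 6,2)
JGT again: taken
after LOAD R0, [R1]: R0=M[8]=8
after OR R6, R0: R6=5|8=13
after ADD R6, R0: R6=13+8=21
after LOAD R6, [R1]: R6=M[8]=8
after ADD R0, R6: R0=8+8=16
after ADD R1, 4: R1=8+4=12
after SUB R2, 1: R2=6-1=5
CMP R2, 2  (cmp 5,2)
JGT again: taken
after LOAD R0, [R1]: R0=M[12]=13
after OR R6, R0: R6=8|13=13
after ADD R6, R0: R6=13+13=26
after LOAD R6, [R1]: R6=M[12]=13
after ADD R0, R6: R0=13+13=26
after ADD R1, 4: R1=12+4=16
after SUB R2, 1: R2=5-1=4
CMP R2, 2  (cmp 4,2)
JGT again: taken
after LOAD R0, [R1]: R0=M[16]=-8
after OR R6, R0: R6=13|(-8)=-3
after ADD R6, R0: R6=(-3)+(-8)=-11
after LOAD R6, [R1]: R6=M[16]=-8
after ADD R0, R6: R0=(-8)+(-8)=-16
after ADD R1, 4: R1=16+4=20
after SUB R2, 1: R2=4-1=3
CMP R2, 2  (cmp 3,2)
JGT again: taken
after LOAD R0, [R1]: R0=M[20]=18
after OR R6, R0: R6=(-8)|18=-6
after ADD R6, R0: R6=(-6)+18=12
after LOAD R6, [R1]: R6=M[20]=18
after ADD R0, R6: R0=18+18=36
after ADD R1, 4: R1=20+4=24
after SUB R2, 1: R2=3-1=2
CMP R2, 2  (cmp 2,2)
JGT again: not taken
after AND R6, R0: R6=18&36=0
halt.

24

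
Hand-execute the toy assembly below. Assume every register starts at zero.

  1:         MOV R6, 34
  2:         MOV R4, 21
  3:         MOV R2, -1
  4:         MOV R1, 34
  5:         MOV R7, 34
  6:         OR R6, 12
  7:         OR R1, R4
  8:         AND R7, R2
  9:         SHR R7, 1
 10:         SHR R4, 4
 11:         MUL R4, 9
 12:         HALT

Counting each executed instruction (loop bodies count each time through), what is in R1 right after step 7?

R6=34
R4=21
R2=-1
R1=34
R7=34
R6=34|12=46
R1=34|21=55
After step 7: R1 = 55.

55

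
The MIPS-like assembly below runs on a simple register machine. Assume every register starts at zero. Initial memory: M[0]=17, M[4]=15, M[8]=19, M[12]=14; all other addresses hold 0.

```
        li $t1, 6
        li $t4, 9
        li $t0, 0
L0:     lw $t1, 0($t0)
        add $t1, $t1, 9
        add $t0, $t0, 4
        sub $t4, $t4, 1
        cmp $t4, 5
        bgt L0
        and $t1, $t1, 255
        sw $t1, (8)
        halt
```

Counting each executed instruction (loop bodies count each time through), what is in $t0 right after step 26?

$t1=6
$t4=9
$t0=0
$t1=M[0]=17
$t1=17+9=26
$t0=0+4=4
$t4=9-1=8
cmp $t4, 5  (cmp 8,5)
bgt L0: taken
$t1=M[4]=15
$t1=15+9=24
$t0=4+4=8
$t4=8-1=7
cmp $t4, 5  (cmp 7,5)
bgt L0: taken
$t1=M[8]=19
$t1=19+9=28
$t0=8+4=12
$t4=7-1=6
cmp $t4, 5  (cmp 6,5)
bgt L0: taken
$t1=M[12]=14
$t1=14+9=23
$t0=12+4=16
$t4=6-1=5
cmp $t4, 5  (cmp 5,5)
After step 26: $t0 = 16.

16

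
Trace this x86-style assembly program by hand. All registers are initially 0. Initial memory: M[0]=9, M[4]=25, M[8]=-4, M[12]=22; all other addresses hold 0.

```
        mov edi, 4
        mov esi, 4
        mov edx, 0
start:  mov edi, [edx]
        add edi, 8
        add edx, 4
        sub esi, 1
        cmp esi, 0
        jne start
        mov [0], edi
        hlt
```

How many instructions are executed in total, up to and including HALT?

29

mov edi, 4 → edi=4
mov esi, 4 → esi=4
mov edx, 0 → edx=0
mov edi, [edx] → edi=M[0]=9
add edi, 8 → edi=9+8=17
add edx, 4 → edx=0+4=4
sub esi, 1 → esi=4-1=3
cmp esi, 0  (cmp 3,0)
jne start: taken
mov edi, [edx] → edi=M[4]=25
add edi, 8 → edi=25+8=33
add edx, 4 → edx=4+4=8
sub esi, 1 → esi=3-1=2
cmp esi, 0  (cmp 2,0)
jne start: taken
mov edi, [edx] → edi=M[8]=-4
add edi, 8 → edi=(-4)+8=4
add edx, 4 → edx=8+4=12
sub esi, 1 → esi=2-1=1
cmp esi, 0  (cmp 1,0)
jne start: taken
mov edi, [edx] → edi=M[12]=22
add edi, 8 → edi=22+8=30
add edx, 4 → edx=12+4=16
sub esi, 1 → esi=1-1=0
cmp esi, 0  (cmp 0,0)
jne start: not taken
mov [0], edi → M[0]=30
halt.
Total executed instructions: 29.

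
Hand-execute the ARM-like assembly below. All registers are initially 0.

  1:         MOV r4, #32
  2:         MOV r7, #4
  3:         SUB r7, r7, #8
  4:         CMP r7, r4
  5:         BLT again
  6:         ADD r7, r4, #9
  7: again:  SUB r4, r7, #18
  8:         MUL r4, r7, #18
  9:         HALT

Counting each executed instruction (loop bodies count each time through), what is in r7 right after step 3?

MOV r4, #32 → r4=32
MOV r7, #4 → r7=4
SUB r7, r7, #8 → r7=4-8=-4
After step 3: r7 = -4.

-4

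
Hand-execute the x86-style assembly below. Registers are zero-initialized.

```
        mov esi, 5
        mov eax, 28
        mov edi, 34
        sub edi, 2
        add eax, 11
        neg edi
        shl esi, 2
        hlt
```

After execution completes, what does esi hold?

20

mov esi, 5 → esi=5
mov eax, 28 → eax=28
mov edi, 34 → edi=34
sub edi, 2 → edi=34-2=32
add eax, 11 → eax=28+11=39
neg edi → edi=-(32)=-32
shl esi, 2 → esi=5<<2=20
halt.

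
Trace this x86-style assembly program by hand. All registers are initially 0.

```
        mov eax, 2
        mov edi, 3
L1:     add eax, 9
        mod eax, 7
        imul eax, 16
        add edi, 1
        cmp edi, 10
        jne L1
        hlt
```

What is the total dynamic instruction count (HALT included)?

45

mov eax, 2 → eax=2
mov edi, 3 → edi=3
add eax, 9 → eax=2+9=11
mod eax, 7 → eax=11%7=4
imul eax, 16 → eax=4*16=64
add edi, 1 → edi=3+1=4
cmp edi, 10  (cmp 4,10)
jne L1: taken
add eax, 9 → eax=64+9=73
mod eax, 7 → eax=73%7=3
imul eax, 16 → eax=3*16=48
add edi, 1 → edi=4+1=5
cmp edi, 10  (cmp 5,10)
jne L1: taken
add eax, 9 → eax=48+9=57
mod eax, 7 → eax=57%7=1
imul eax, 16 → eax=1*16=16
add edi, 1 → edi=5+1=6
cmp edi, 10  (cmp 6,10)
jne L1: taken
add eax, 9 → eax=16+9=25
mod eax, 7 → eax=25%7=4
imul eax, 16 → eax=4*16=64
add edi, 1 → edi=6+1=7
cmp edi, 10  (cmp 7,10)
jne L1: taken
add eax, 9 → eax=64+9=73
mod eax, 7 → eax=73%7=3
imul eax, 16 → eax=3*16=48
add edi, 1 → edi=7+1=8
cmp edi, 10  (cmp 8,10)
jne L1: taken
add eax, 9 → eax=48+9=57
mod eax, 7 → eax=57%7=1
imul eax, 16 → eax=1*16=16
add edi, 1 → edi=8+1=9
cmp edi, 10  (cmp 9,10)
jne L1: taken
add eax, 9 → eax=16+9=25
mod eax, 7 → eax=25%7=4
imul eax, 16 → eax=4*16=64
add edi, 1 → edi=9+1=10
cmp edi, 10  (cmp 10,10)
jne L1: not taken
halt.
Total executed instructions: 45.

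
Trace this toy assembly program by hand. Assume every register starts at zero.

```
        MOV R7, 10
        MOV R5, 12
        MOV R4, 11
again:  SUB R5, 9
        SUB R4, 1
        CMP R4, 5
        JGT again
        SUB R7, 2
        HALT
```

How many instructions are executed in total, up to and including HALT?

after MOV R7, 10: R7=10
after MOV R5, 12: R5=12
after MOV R4, 11: R4=11
after SUB R5, 9: R5=12-9=3
after SUB R4, 1: R4=11-1=10
CMP R4, 5  (cmp 10,5)
JGT again: taken
after SUB R5, 9: R5=3-9=-6
after SUB R4, 1: R4=10-1=9
CMP R4, 5  (cmp 9,5)
JGT again: taken
after SUB R5, 9: R5=(-6)-9=-15
after SUB R4, 1: R4=9-1=8
CMP R4, 5  (cmp 8,5)
JGT again: taken
after SUB R5, 9: R5=(-15)-9=-24
after SUB R4, 1: R4=8-1=7
CMP R4, 5  (cmp 7,5)
JGT again: taken
after SUB R5, 9: R5=(-24)-9=-33
after SUB R4, 1: R4=7-1=6
CMP R4, 5  (cmp 6,5)
JGT again: taken
after SUB R5, 9: R5=(-33)-9=-42
after SUB R4, 1: R4=6-1=5
CMP R4, 5  (cmp 5,5)
JGT again: not taken
after SUB R7, 2: R7=10-2=8
halt.
Total executed instructions: 29.

29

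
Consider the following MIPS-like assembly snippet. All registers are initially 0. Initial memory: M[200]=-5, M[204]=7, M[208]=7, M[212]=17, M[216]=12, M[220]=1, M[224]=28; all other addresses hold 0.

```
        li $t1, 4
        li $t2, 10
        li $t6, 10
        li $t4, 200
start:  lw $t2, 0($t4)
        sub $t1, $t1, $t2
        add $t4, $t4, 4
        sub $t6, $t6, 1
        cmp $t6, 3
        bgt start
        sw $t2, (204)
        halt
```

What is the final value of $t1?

$t1=4
$t2=10
$t6=10
$t4=200
$t2=M[200]=-5
$t1=4-(-5)=9
$t4=200+4=204
$t6=10-1=9
cmp $t6, 3  (cmp 9,3)
bgt start: taken
$t2=M[204]=7
$t1=9-7=2
$t4=204+4=208
$t6=9-1=8
cmp $t6, 3  (cmp 8,3)
bgt start: taken
$t2=M[208]=7
$t1=2-7=-5
$t4=208+4=212
$t6=8-1=7
cmp $t6, 3  (cmp 7,3)
bgt start: taken
$t2=M[212]=17
$t1=(-5)-17=-22
$t4=212+4=216
$t6=7-1=6
cmp $t6, 3  (cmp 6,3)
bgt start: taken
$t2=M[216]=12
$t1=(-22)-12=-34
$t4=216+4=220
$t6=6-1=5
cmp $t6, 3  (cmp 5,3)
bgt start: taken
$t2=M[220]=1
$t1=(-34)-1=-35
$t4=220+4=224
$t6=5-1=4
cmp $t6, 3  (cmp 4,3)
bgt start: taken
$t2=M[224]=28
$t1=(-35)-28=-63
$t4=224+4=228
$t6=4-1=3
cmp $t6, 3  (cmp 3,3)
bgt start: not taken
sw $t2, (204) → M[204]=28
halt.

-63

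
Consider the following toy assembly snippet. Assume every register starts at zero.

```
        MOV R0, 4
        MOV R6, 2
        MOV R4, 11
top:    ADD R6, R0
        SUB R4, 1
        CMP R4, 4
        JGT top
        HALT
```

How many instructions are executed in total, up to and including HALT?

after MOV R0, 4: R0=4
after MOV R6, 2: R6=2
after MOV R4, 11: R4=11
after ADD R6, R0: R6=2+4=6
after SUB R4, 1: R4=11-1=10
CMP R4, 4  (cmp 10,4)
JGT top: taken
after ADD R6, R0: R6=6+4=10
after SUB R4, 1: R4=10-1=9
CMP R4, 4  (cmp 9,4)
JGT top: taken
after ADD R6, R0: R6=10+4=14
after SUB R4, 1: R4=9-1=8
CMP R4, 4  (cmp 8,4)
JGT top: taken
after ADD R6, R0: R6=14+4=18
after SUB R4, 1: R4=8-1=7
CMP R4, 4  (cmp 7,4)
JGT top: taken
after ADD R6, R0: R6=18+4=22
after SUB R4, 1: R4=7-1=6
CMP R4, 4  (cmp 6,4)
JGT top: taken
after ADD R6, R0: R6=22+4=26
after SUB R4, 1: R4=6-1=5
CMP R4, 4  (cmp 5,4)
JGT top: taken
after ADD R6, R0: R6=26+4=30
after SUB R4, 1: R4=5-1=4
CMP R4, 4  (cmp 4,4)
JGT top: not taken
halt.
Total executed instructions: 32.

32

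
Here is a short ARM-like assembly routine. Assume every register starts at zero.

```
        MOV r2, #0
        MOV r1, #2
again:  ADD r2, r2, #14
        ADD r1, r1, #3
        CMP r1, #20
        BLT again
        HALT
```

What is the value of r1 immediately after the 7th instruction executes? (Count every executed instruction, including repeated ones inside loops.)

after MOV r2, #0: r2=0
after MOV r1, #2: r1=2
after ADD r2, r2, #14: r2=0+14=14
after ADD r1, r1, #3: r1=2+3=5
CMP r1, #20  (cmp 5,20)
BLT again: taken
after ADD r2, r2, #14: r2=14+14=28
After step 7: r1 = 5.

5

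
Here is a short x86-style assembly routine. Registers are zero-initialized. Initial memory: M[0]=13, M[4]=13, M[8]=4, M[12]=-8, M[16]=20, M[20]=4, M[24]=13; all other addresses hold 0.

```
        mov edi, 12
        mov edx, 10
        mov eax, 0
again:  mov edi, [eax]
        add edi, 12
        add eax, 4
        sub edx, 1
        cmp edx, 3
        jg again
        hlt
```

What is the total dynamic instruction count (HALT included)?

mov edi, 12 → edi=12
mov edx, 10 → edx=10
mov eax, 0 → eax=0
mov edi, [eax] → edi=M[0]=13
add edi, 12 → edi=13+12=25
add eax, 4 → eax=0+4=4
sub edx, 1 → edx=10-1=9
cmp edx, 3  (cmp 9,3)
jg again: taken
mov edi, [eax] → edi=M[4]=13
add edi, 12 → edi=13+12=25
add eax, 4 → eax=4+4=8
sub edx, 1 → edx=9-1=8
cmp edx, 3  (cmp 8,3)
jg again: taken
mov edi, [eax] → edi=M[8]=4
add edi, 12 → edi=4+12=16
add eax, 4 → eax=8+4=12
sub edx, 1 → edx=8-1=7
cmp edx, 3  (cmp 7,3)
jg again: taken
mov edi, [eax] → edi=M[12]=-8
add edi, 12 → edi=(-8)+12=4
add eax, 4 → eax=12+4=16
sub edx, 1 → edx=7-1=6
cmp edx, 3  (cmp 6,3)
jg again: taken
mov edi, [eax] → edi=M[16]=20
add edi, 12 → edi=20+12=32
add eax, 4 → eax=16+4=20
sub edx, 1 → edx=6-1=5
cmp edx, 3  (cmp 5,3)
jg again: taken
mov edi, [eax] → edi=M[20]=4
add edi, 12 → edi=4+12=16
add eax, 4 → eax=20+4=24
sub edx, 1 → edx=5-1=4
cmp edx, 3  (cmp 4,3)
jg again: taken
mov edi, [eax] → edi=M[24]=13
add edi, 12 → edi=13+12=25
add eax, 4 → eax=24+4=28
sub edx, 1 → edx=4-1=3
cmp edx, 3  (cmp 3,3)
jg again: not taken
halt.
Total executed instructions: 46.

46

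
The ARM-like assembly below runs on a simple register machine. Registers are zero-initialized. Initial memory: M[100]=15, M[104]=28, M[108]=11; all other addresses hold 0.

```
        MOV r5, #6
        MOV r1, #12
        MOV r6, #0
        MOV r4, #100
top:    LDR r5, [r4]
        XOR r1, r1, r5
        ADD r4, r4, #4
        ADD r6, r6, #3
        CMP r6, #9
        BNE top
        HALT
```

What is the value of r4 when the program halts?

MOV r5, #6 → r5=6
MOV r1, #12 → r1=12
MOV r6, #0 → r6=0
MOV r4, #100 → r4=100
LDR r5, [r4] → r5=M[100]=15
XOR r1, r1, r5 → r1=12^15=3
ADD r4, r4, #4 → r4=100+4=104
ADD r6, r6, #3 → r6=0+3=3
CMP r6, #9  (cmp 3,9)
BNE top: taken
LDR r5, [r4] → r5=M[104]=28
XOR r1, r1, r5 → r1=3^28=31
ADD r4, r4, #4 → r4=104+4=108
ADD r6, r6, #3 → r6=3+3=6
CMP r6, #9  (cmp 6,9)
BNE top: taken
LDR r5, [r4] → r5=M[108]=11
XOR r1, r1, r5 → r1=31^11=20
ADD r4, r4, #4 → r4=108+4=112
ADD r6, r6, #3 → r6=6+3=9
CMP r6, #9  (cmp 9,9)
BNE top: not taken
halt.

112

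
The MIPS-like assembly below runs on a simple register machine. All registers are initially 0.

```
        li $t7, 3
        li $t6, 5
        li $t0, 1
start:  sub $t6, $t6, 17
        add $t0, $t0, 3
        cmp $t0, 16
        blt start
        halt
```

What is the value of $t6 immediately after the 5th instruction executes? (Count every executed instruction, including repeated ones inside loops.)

-12

$t7=3
$t6=5
$t0=1
$t6=5-17=-12
$t0=1+3=4
After step 5: $t6 = -12.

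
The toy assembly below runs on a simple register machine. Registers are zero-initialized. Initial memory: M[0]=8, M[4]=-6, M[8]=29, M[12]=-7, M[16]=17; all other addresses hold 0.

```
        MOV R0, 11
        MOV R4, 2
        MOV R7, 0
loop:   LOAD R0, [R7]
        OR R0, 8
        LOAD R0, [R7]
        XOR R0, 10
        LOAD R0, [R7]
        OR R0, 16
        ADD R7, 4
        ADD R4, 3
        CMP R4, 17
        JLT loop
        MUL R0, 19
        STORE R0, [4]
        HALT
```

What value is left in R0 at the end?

after MOV R0, 11: R0=11
after MOV R4, 2: R4=2
after MOV R7, 0: R7=0
after LOAD R0, [R7]: R0=M[0]=8
after OR R0, 8: R0=8|8=8
after LOAD R0, [R7]: R0=M[0]=8
after XOR R0, 10: R0=8^10=2
after LOAD R0, [R7]: R0=M[0]=8
after OR R0, 16: R0=8|16=24
after ADD R7, 4: R7=0+4=4
after ADD R4, 3: R4=2+3=5
CMP R4, 17  (cmp 5,17)
JLT loop: taken
after LOAD R0, [R7]: R0=M[4]=-6
after OR R0, 8: R0=(-6)|8=-6
after LOAD R0, [R7]: R0=M[4]=-6
after XOR R0, 10: R0=(-6)^10=-16
after LOAD R0, [R7]: R0=M[4]=-6
after OR R0, 16: R0=(-6)|16=-6
after ADD R7, 4: R7=4+4=8
after ADD R4, 3: R4=5+3=8
CMP R4, 17  (cmp 8,17)
JLT loop: taken
after LOAD R0, [R7]: R0=M[8]=29
after OR R0, 8: R0=29|8=29
after LOAD R0, [R7]: R0=M[8]=29
after XOR R0, 10: R0=29^10=23
after LOAD R0, [R7]: R0=M[8]=29
after OR R0, 16: R0=29|16=29
after ADD R7, 4: R7=8+4=12
after ADD R4, 3: R4=8+3=11
CMP R4, 17  (cmp 11,17)
JLT loop: taken
after LOAD R0, [R7]: R0=M[12]=-7
after OR R0, 8: R0=(-7)|8=-7
after LOAD R0, [R7]: R0=M[12]=-7
after XOR R0, 10: R0=(-7)^10=-13
after LOAD R0, [R7]: R0=M[12]=-7
after OR R0, 16: R0=(-7)|16=-7
after ADD R7, 4: R7=12+4=16
after ADD R4, 3: R4=11+3=14
CMP R4, 17  (cmp 14,17)
JLT loop: taken
after LOAD R0, [R7]: R0=M[16]=17
after OR R0, 8: R0=17|8=25
after LOAD R0, [R7]: R0=M[16]=17
after XOR R0, 10: R0=17^10=27
after LOAD R0, [R7]: R0=M[16]=17
after OR R0, 16: R0=17|16=17
after ADD R7, 4: R7=16+4=20
after ADD R4, 3: R4=14+3=17
CMP R4, 17  (cmp 17,17)
JLT loop: not taken
after MUL R0, 19: R0=17*19=323
STORE R0, [4] → M[4]=323
halt.

323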